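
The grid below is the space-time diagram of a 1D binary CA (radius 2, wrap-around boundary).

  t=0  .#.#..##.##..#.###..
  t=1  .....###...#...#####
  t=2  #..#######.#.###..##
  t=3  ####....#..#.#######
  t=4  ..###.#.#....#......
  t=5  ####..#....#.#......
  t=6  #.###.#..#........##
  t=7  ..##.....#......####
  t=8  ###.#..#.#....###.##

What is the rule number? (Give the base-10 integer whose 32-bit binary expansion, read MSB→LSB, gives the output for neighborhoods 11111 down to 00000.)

1403674842

  ##### -> .   bit 31 = 0  t=1,i=17
  ####. -> #   bit 30 = 1  t=1,i=18
  ###.# -> .   bit 29 = 0  t=2,i=9
  ###.. -> #   bit 28 = 1  t=0,i=17
  ##.## -> .   bit 27 = 0  t=0,i=8
  ##.#. -> .   bit 26 = 0  t=2,i=10
  ##..# -> #   bit 25 = 1  t=0,i=11
  ##... -> #   bit 24 = 1  t=0,i=18
  #.### -> #   bit 23 = 1  t=0,i=15
  #.##. -> .   bit 22 = 0  t=0,i=9
  #.#.# -> #   bit 21 = 1  t=2,i=11
  #.#.. -> .   bit 20 = 0  t=0,i=3
  #..## -> #   bit 19 = 1  t=0,i=5
  #..#. -> .   bit 18 = 0  t=0,i=12
  #...# -> #   bit 17 = 1  t=0,i=19
  #.... -> .   bit 16 = 0  t=1,i=1
  .#### -> .   bit 15 = 0  t=1,i=16
  .###. -> #   bit 14 = 1  t=0,i=16
  .##.# -> #   bit 13 = 1  t=0,i=7
  .##.. -> .   bit 12 = 0  t=0,i=10
  .#.## -> .   bit 11 = 0  t=0,i=14
  .#.#. -> .   bit 10 = 0  t=0,i=2
  .#..# -> .   bit 9 = 0  t=0,i=4
  .#... -> .   bit 8 = 0  t=1,i=12
  ..### -> #   bit 7 = 1  t=1,i=5
  ..##. -> #   bit 6 = 1  t=0,i=6
  ..#.# -> .   bit 5 = 0  t=0,i=1
  ..#.. -> #   bit 4 = 1  t=1,i=11
  ...## -> #   bit 3 = 1  t=1,i=4
  ...#. -> .   bit 2 = 0  t=0,i=0
  ....# -> #   bit 1 = 1  t=1,i=3
  ..... -> .   bit 0 = 0  t=1,i=2
  bits 01010011101010100110000011011010 = 1403674842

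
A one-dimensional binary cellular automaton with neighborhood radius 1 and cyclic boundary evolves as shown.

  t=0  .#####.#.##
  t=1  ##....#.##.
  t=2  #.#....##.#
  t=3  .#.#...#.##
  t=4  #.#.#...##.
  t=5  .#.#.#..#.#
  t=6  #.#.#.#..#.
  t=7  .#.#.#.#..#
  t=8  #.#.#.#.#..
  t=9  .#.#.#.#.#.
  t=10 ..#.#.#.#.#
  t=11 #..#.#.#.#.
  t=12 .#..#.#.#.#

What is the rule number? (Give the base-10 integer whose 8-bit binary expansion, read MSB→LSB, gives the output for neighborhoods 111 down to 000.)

  nb ###: next=.  (t=0,i=2, bit7=0)
  nb ##.: next=.  (t=0,i=5, bit6=0)
  nb #.#: next=#  (t=0,i=0, bit5=1)
  nb #..: next=#  (t=1,i=2, bit4=1)
  nb .##: next=#  (t=0,i=1, bit3=1)
  nb .#.: next=.  (t=0,i=7, bit2=0)
  nb ..#: next=.  (t=1,i=5, bit1=0)
  nb ...: next=.  (t=1,i=3, bit0=0)
  bits 00111000 = 56

56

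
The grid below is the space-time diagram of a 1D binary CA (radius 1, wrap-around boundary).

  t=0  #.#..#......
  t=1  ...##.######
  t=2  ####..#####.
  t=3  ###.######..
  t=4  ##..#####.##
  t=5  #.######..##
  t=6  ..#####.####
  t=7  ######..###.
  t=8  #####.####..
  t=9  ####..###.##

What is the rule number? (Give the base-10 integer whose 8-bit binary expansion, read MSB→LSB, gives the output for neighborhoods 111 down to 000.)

155

  [7] ### => #  t=1,i=7
  [6] ##. => .  t=1,i=4
  [5] #.# => .  t=0,i=1
  [4] #.. => #  t=0,i=3
  [3] .## => #  t=1,i=3
  [2] .#. => .  t=0,i=0
  [1] ..# => #  t=0,i=4
  [0] ... => #  t=0,i=7
  bits 10011011 = 155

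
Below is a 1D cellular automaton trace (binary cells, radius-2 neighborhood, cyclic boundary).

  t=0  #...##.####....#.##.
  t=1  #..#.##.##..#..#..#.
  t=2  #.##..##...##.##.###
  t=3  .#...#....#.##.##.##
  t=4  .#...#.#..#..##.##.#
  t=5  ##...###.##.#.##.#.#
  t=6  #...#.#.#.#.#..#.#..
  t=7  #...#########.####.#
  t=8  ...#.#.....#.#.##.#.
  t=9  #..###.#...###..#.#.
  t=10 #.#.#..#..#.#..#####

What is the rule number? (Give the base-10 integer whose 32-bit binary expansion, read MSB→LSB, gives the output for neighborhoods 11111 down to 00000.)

1212015672

  nb #####: next=.  (t=7,i=6, bit31=0)
  nb ####.: next=#  (t=0,i=9, bit30=1)
  nb ###.#: next=.  (t=2,i=0, bit29=0)
  nb ###..: next=.  (t=0,i=10, bit28=0)
  nb ##.##: next=#  (t=0,i=6, bit27=1)
  nb ##.#.: next=.  (t=0,i=19, bit26=0)
  nb ##..#: next=.  (t=1,i=10, bit25=0)
  nb ##...: next=.  (t=0,i=11, bit24=0)
  nb #.###: next=.  (t=0,i=7, bit23=0)
  nb #.##.: next=.  (t=0,i=17, bit22=0)
  nb #.#.#: next=#  (t=4,i=19, bit21=1)
  nb #.#..: next=#  (t=0,i=0, bit20=1)
  nb #..##: next=#  (t=2,i=5, bit19=1)
  nb #..#.: next=#  (t=1,i=2, bit18=1)
  nb #...#: next=.  (t=0,i=2, bit17=0)
  nb #....: next=#  (t=0,i=12, bit16=1)
  nb .####: next=#  (t=0,i=8, bit15=1)
  nb .###.: next=#  (t=5,i=0, bit14=1)
  nb .##.#: next=#  (t=0,i=5, bit13=1)
  nb .##..: next=.  (t=1,i=9, bit12=0)
  nb .#.##: next=.  (t=0,i=16, bit11=0)
  nb .#.#.: next=#  (t=1,i=19, bit10=1)
  nb .#..#: next=.  (t=1,i=1, bit9=0)
  nb .#...: next=.  (t=0,i=1, bit8=0)
  nb ..###: next=.  (t=5,i=5, bit7=0)
  nb ..##.: next=.  (t=0,i=4, bit6=0)
  nb ..#.#: next=#  (t=0,i=15, bit5=1)
  nb ..#..: next=#  (t=1,i=12, bit4=1)
  nb ...##: next=#  (t=0,i=3, bit3=1)
  nb ...#.: next=.  (t=0,i=14, bit2=0)
  nb ....#: next=.  (t=0,i=13, bit1=0)
  nb .....: next=.  (t=8,i=8, bit0=0)
  bits 01001000001111011110010000111000 = 1212015672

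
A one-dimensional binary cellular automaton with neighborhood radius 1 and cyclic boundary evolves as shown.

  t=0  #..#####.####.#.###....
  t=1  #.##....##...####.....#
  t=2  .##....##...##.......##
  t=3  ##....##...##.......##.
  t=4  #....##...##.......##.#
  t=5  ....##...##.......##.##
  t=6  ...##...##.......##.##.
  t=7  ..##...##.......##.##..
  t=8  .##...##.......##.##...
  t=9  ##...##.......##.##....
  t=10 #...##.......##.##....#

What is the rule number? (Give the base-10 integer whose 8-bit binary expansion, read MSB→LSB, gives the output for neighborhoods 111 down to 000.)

  ###|.  b7=0 t=0,i=4
  ##.|.  b6=0 t=0,i=7
  #.#|#  b5=1 t=0,i=8
  #..|.  b4=0 t=0,i=1
  .##|#  b3=1 t=0,i=3
  .#.|#  b2=1 t=0,i=0
  ..#|#  b1=1 t=0,i=2
  ...|.  b0=0 t=0,i=20
  bits 00101110 = 46

46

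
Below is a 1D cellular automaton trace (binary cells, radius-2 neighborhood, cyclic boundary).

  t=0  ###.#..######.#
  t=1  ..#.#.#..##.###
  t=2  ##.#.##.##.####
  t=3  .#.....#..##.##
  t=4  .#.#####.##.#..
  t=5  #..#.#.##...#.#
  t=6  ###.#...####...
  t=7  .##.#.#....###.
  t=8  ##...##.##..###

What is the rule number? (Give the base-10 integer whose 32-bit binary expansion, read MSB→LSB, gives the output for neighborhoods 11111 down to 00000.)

3147781207

  #####|#  b31=1 t=0,i=9
  ####.|.  b30=0 t=0,i=1
  ###.#|#  b29=1 t=0,i=2
  ###..|#  b28=1 t=1,i=14
  ##.##|#  b27=1 t=0,i=13
  ##.#.|.  b26=0 t=0,i=3
  ##..#|#  b25=1 t=1,i=0
  ##...|#  b24=1 t=5,i=9
  #.###|#  b23=1 t=0,i=14
  #.##.|.  b22=0 t=2,i=5
  #.#.#|.  b21=0 t=1,i=4
  #.#..|#  b20=1 t=0,i=4
  #..##|#  b19=1 t=0,i=6
  #..#.|#  b18=1 t=1,i=1
  #...#|#  b17=1 t=4,i=14
  #....|#  b16=1 t=3,i=3
  .####|.  b15=0 t=0,i=0
  .###.|#  b14=1 t=1,i=13
  .##.#|.  b13=0 t=1,i=10
  .##..|#  b12=1 t=5,i=0
  .#.##|.  b11=0 t=2,i=4
  .#.#.|#  b10=1 t=1,i=3
  .#..#|.  b9=0 t=0,i=5
  .#...|.  b8=0 t=3,i=2
  ..###|.  b7=0 t=0,i=7
  ..##.|#  b6=1 t=1,i=9
  ..#.#|.  b5=0 t=1,i=2
  ..#..|#  b4=1 t=3,i=7
  ...##|.  b3=0 t=6,i=7
  ...#.|#  b2=1 t=3,i=6
  ....#|#  b1=1 t=3,i=5
  .....|#  b0=1 t=3,i=4
  bits 10111011100111110101010001010111 = 3147781207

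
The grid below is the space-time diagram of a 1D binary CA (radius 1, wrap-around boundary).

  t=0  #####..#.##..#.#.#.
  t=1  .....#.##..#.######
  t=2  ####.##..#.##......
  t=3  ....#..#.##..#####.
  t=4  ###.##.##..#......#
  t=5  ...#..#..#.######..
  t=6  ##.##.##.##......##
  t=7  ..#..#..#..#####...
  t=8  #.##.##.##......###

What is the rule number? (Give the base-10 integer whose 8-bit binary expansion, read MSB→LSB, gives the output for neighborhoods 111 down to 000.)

  [7] ### => .  t=0,i=1
  [6] ##. => .  t=0,i=4
  [5] #.# => #  t=0,i=8
  [4] #.. => #  t=0,i=5
  [3] .## => .  t=0,i=0
  [2] .#. => #  t=0,i=7
  [1] ..# => .  t=0,i=6
  [0] ... => #  t=1,i=1
  bits 00110101 = 53

53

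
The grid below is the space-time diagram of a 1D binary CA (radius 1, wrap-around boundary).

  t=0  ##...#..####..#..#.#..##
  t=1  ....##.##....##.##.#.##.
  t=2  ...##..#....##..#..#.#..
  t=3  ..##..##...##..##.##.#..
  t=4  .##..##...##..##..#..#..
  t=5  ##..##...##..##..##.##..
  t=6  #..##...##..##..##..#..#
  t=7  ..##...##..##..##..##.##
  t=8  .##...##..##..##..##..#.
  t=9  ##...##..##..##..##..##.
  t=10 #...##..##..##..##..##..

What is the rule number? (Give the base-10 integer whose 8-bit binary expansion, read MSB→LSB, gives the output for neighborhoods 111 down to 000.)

14

  [7] ### => .  t=0,i=0
  [6] ##. => .  t=0,i=1
  [5] #.# => .  t=0,i=18
  [4] #.. => .  t=0,i=2
  [3] .## => #  t=0,i=8
  [2] .#. => #  t=0,i=5
  [1] ..# => #  t=0,i=4
  [0] ... => .  t=0,i=3
  bits 00001110 = 14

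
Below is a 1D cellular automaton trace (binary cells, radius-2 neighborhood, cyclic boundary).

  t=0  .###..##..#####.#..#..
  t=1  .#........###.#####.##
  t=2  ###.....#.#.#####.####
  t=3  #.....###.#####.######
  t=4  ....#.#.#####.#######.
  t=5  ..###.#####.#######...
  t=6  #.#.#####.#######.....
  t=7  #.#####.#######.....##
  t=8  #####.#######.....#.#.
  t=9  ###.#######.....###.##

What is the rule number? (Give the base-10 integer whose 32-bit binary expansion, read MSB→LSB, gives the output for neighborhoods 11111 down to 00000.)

  ##### -> #   bit 31 = 1  t=0,i=12
  ####. -> .   bit 30 = 0  t=0,i=13
  ###.# -> #   bit 29 = 1  t=0,i=14
  ###.. -> .   bit 28 = 0  t=0,i=3
  ##.## -> #   bit 27 = 1  t=1,i=13
  ##.#. -> #   bit 26 = 1  t=0,i=15
  ##..# -> .   bit 25 = 0  t=0,i=4
  ##... -> .   bit 24 = 0  t=2,i=3
  #.### -> #   bit 23 = 1  t=1,i=14
  #.##. -> #   bit 22 = 1  t=1,i=20
  #.#.# -> #   bit 21 = 1  t=2,i=10
  #.#.. -> #   bit 20 = 1  t=0,i=16
  #..## -> .   bit 19 = 0  t=0,i=5
  #..#. -> #   bit 18 = 1  t=0,i=18
  #...# -> #   bit 17 = 1  t=0,i=21
  #.... -> .   bit 16 = 0  t=1,i=3
  .#### -> #   bit 15 = 1  t=0,i=11
  .###. -> .   bit 14 = 0  t=0,i=2
  .##.# -> #   bit 13 = 1  t=1,i=21
  .##.. -> .   bit 12 = 0  t=0,i=7
  .#.## -> #   bit 11 = 1  t=2,i=11
  .#.#. -> .   bit 10 = 0  t=2,i=9
  .#..# -> #   bit 9 = 1  t=0,i=17
  .#... -> #   bit 8 = 1  t=0,i=20
  ..### -> #   bit 7 = 1  t=0,i=1
  ..##. -> .   bit 6 = 0  t=0,i=6
  ..#.# -> #   bit 5 = 1  t=2,i=8
  ..#.. -> .   bit 4 = 0  t=0,i=19
  ...## -> .   bit 3 = 0  t=0,i=0
  ...#. -> #   bit 2 = 1  t=2,i=7
  ....# -> #   bit 1 = 1  t=1,i=8
  ..... -> .   bit 0 = 0  t=1,i=4
  bits 10101100111101101010101110100110 = 2901846950

2901846950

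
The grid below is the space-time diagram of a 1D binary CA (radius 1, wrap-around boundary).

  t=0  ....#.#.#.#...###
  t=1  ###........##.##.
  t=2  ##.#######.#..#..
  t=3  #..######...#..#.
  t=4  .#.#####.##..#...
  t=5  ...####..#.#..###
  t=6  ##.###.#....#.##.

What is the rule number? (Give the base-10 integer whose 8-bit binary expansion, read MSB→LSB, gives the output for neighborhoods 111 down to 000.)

  ### -> #   bit 7 = 1  t=0,i=15
  ##. -> .   bit 6 = 0  t=0,i=16
  #.# -> .   bit 5 = 0  t=0,i=5
  #.. -> #   bit 4 = 1  t=0,i=0
  .## -> #   bit 3 = 1  t=0,i=14
  .#. -> .   bit 2 = 0  t=0,i=4
  ..# -> .   bit 1 = 0  t=0,i=3
  ... -> #   bit 0 = 1  t=0,i=1
  bits 10011001 = 153

153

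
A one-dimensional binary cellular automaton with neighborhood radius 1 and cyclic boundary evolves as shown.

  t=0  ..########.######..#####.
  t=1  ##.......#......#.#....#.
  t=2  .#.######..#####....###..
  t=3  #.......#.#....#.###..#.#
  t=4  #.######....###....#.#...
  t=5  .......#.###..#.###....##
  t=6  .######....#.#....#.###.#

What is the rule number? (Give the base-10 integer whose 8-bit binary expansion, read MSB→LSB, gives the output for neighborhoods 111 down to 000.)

  [7] ### => .  t=0,i=3
  [6] ##. => #  t=0,i=9
  [5] #.# => .  t=0,i=10
  [4] #.. => .  t=0,i=17
  [3] .## => .  t=0,i=2
  [2] .#. => .  t=1,i=9
  [1] ..# => #  t=0,i=1
  [0] ... => #  t=0,i=0
  bits 01000011 = 67

67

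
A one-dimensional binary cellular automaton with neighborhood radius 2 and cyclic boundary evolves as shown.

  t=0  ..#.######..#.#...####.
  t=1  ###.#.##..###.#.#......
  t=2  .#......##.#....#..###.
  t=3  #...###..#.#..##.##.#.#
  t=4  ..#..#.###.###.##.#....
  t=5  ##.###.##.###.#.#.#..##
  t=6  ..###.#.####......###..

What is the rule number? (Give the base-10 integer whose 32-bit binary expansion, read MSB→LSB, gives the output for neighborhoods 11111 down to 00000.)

2325635623

  [31] ##### => #  t=0,i=6
  [30] ####. => .  t=0,i=8
  [29] ###.# => .  t=1,i=2
  [28] ###.. => .  t=0,i=9
  [27] ##.## => #  t=3,i=16
  [26] ##.#. => .  t=1,i=3
  [25] ##..# => #  t=0,i=10
  [24] ##... => .  t=0,i=22
  [23] #.### => #  t=0,i=4
  [22] #.##. => .  t=1,i=6
  [21] #.#.# => .  t=1,i=4
  [20] #.#.. => #  t=0,i=14
  [19] #..## => #  t=1,i=9
  [18] #..#. => #  t=0,i=11
  [17] #...# => #  t=0,i=0
  [16] #.... => .  t=1,i=18
  [15] .#### => .  t=0,i=5
  [14] .###. => #  t=1,i=1
  [13] .##.# => #  t=2,i=9
  [12] .##.. => .  t=1,i=7
  [11] .#.## => .  t=0,i=3
  [10] .#.#. => .  t=0,i=13
  [9] .#..# => #  t=2,i=17
  [8] .#... => .  t=0,i=15
  [7] ..### => .  t=0,i=18
  [6] ..##. => .  t=2,i=8
  [5] ..#.# => #  t=0,i=2
  [4] ..#.. => .  t=2,i=1
  [3] ...## => .  t=0,i=17
  [2] ...#. => #  t=0,i=1
  [1] ....# => #  t=1,i=21
  [0] ..... => #  t=1,i=19
  bits 10001010100111100110001000100111 = 2325635623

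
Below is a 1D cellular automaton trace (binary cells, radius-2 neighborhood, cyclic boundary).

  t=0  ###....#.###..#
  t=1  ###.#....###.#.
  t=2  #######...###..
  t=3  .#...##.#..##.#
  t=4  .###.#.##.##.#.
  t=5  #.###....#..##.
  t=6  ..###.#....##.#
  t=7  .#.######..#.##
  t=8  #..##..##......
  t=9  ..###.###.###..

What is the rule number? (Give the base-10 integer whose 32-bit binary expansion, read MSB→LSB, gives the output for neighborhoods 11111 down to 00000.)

  [31] ##### => .  t=2,i=2
  [30] ####. => #  t=0,i=1
  [29] ###.# => #  t=1,i=2
  [28] ###.. => #  t=0,i=2
  [27] ##.## => #  t=4,i=9
  [26] ##.#. => #  t=1,i=3
  [25] ##..# => .  t=0,i=12
  [24] ##... => .  t=0,i=3
  [23] #.### => #  t=0,i=9
  [22] #.##. => .  t=4,i=7
  [21] #.#.# => .  t=1,i=13
  [20] #.#.. => #  t=1,i=4
  [19] #..## => #  t=0,i=13
  [18] #..#. => .  t=7,i=10
  [17] #...# => #  t=2,i=8
  [16] #.... => #  t=0,i=4
  [15] .#### => #  t=0,i=0
  [14] .###. => #  t=0,i=10
  [13] .##.# => .  t=3,i=6
  [12] .##.. => #  t=8,i=4
  [11] .#.## => .  t=0,i=8
  [10] .#.#. => .  t=3,i=0
  [9] .#..# => .  t=3,i=9
  [8] .#... => #  t=1,i=5
  [7] ..### => .  t=0,i=14
  [6] ..##. => #  t=3,i=5
  [5] ..#.# => .  t=0,i=7
  [4] ..#.. => .  t=5,i=9
  [3] ...## => .  t=1,i=8
  [2] ...#. => .  t=0,i=6
  [1] ....# => .  t=0,i=5
  [0] ..... => #  t=8,i=11
  bits 01111100100110111101000101000001 = 2090586433

2090586433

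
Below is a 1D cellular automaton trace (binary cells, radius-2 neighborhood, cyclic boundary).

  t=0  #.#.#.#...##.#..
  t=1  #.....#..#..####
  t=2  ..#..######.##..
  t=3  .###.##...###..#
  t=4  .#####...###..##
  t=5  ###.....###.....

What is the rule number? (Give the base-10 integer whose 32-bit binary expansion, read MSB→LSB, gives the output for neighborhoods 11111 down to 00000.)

752206524

  [31] ##### => .  t=1,i=14
  [30] ####. => .  t=1,i=15
  [29] ###.# => #  t=2,i=10
  [28] ###.. => .  t=1,i=0
  [27] ##.## => #  t=2,i=11
  [26] ##.#. => #  t=0,i=12
  [25] ##..# => .  t=3,i=13
  [24] ##... => .  t=1,i=1
  [23] #.### => #  t=3,i=1
  [22] #.##. => #  t=2,i=12
  [21] #.#.# => .  t=0,i=2
  [20] #.#.. => #  t=0,i=6
  [19] #..## => .  t=1,i=11
  [18] #..#. => #  t=0,i=15
  [17] #...# => .  t=0,i=8
  [16] #.... => #  t=1,i=2
  [15] .#### => #  t=1,i=13
  [14] .###. => #  t=3,i=2
  [13] .##.# => .  t=0,i=11
  [12] .##.. => .  t=2,i=13
  [11] .#.## => .  t=3,i=0
  [10] .#.#. => .  t=0,i=1
  [9] .#..# => #  t=0,i=14
  [8] .#... => .  t=0,i=7
  [7] ..### => #  t=1,i=12
  [6] ..##. => .  t=0,i=10
  [5] ..#.# => #  t=0,i=0
  [4] ..#.. => #  t=1,i=6
  [3] ...## => #  t=0,i=9
  [2] ...#. => #  t=1,i=5
  [1] ....# => .  t=1,i=4
  [0] ..... => .  t=1,i=3
  bits 00101100110101011100001010111100 = 752206524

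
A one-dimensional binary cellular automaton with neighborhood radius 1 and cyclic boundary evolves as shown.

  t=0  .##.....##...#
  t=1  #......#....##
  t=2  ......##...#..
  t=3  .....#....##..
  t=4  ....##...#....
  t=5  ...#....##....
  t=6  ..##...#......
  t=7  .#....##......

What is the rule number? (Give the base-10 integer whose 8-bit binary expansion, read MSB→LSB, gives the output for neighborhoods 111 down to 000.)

38

  ### -> .   bit 7 = 0  t=1,i=13
  ##. -> .   bit 6 = 0  t=0,i=2
  #.# -> #   bit 5 = 1  t=0,i=0
  #.. -> .   bit 4 = 0  t=0,i=3
  .## -> .   bit 3 = 0  t=0,i=1
  .#. -> #   bit 2 = 1  t=0,i=13
  ..# -> #   bit 1 = 1  t=0,i=7
  ... -> .   bit 0 = 0  t=0,i=4
  bits 00100110 = 38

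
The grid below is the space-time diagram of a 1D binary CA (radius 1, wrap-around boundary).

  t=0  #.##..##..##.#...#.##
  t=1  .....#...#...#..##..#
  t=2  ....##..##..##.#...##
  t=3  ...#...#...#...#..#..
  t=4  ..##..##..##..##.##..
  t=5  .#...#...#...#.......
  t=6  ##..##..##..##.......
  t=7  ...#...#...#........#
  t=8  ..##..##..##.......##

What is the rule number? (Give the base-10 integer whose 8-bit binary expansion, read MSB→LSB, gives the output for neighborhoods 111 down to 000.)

  [7] ### => #  t=0,i=20
  [6] ##. => .  t=0,i=0
  [5] #.# => .  t=0,i=1
  [4] #.. => .  t=0,i=4
  [3] .## => .  t=0,i=2
  [2] .#. => #  t=0,i=13
  [1] ..# => #  t=0,i=5
  [0] ... => .  t=0,i=15
  bits 10000110 = 134

134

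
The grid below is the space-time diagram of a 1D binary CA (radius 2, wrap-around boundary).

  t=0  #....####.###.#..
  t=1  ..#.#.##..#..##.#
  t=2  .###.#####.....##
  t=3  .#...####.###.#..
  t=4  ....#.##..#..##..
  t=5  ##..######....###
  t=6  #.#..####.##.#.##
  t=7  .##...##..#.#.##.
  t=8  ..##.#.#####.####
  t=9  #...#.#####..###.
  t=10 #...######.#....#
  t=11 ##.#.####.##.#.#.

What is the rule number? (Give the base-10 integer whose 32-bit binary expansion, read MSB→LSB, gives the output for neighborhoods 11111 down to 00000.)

3352665129

  #####|#  b31=1 t=2,i=7
  ####.|#  b30=1 t=0,i=7
  ###.#|.  b29=0 t=0,i=8
  ###..|.  b28=0 t=2,i=9
  ##.##|.  b27=0 t=0,i=9
  ##.#.|#  b26=1 t=0,i=13
  ##..#|#  b25=1 t=1,i=8
  ##...|#  b24=1 t=2,i=10
  #.###|#  b23=1 t=0,i=10
  #.##.|#  b22=1 t=1,i=6
  #.#.#|.  b21=0 t=1,i=4
  #.#..|#  b20=1 t=0,i=14
  #..##|.  b19=0 t=1,i=12
  #..#.|#  b18=1 t=0,i=16
  #...#|.  b17=0 t=3,i=3
  #....|#  b16=1 t=0,i=2
  .####|#  b15=1 t=0,i=6
  .###.|.  b14=0 t=0,i=11
  .##.#|.  b13=0 t=1,i=14
  .##..|#  b12=1 t=1,i=7
  .#.##|#  b11=1 t=1,i=5
  .#.#.|#  b10=1 t=1,i=3
  .#..#|.  b9=0 t=0,i=15
  .#...|.  b8=0 t=0,i=1
  ..###|.  b7=0 t=0,i=5
  ..##.|.  b6=0 t=1,i=13
  ..#.#|#  b5=1 t=1,i=2
  ..#..|.  b4=0 t=0,i=0
  ...##|#  b3=1 t=0,i=4
  ...#.|.  b2=0 t=3,i=0
  ....#|.  b1=0 t=0,i=3
  .....|#  b0=1 t=2,i=12
  bits 11000111110101011001110000101001 = 3352665129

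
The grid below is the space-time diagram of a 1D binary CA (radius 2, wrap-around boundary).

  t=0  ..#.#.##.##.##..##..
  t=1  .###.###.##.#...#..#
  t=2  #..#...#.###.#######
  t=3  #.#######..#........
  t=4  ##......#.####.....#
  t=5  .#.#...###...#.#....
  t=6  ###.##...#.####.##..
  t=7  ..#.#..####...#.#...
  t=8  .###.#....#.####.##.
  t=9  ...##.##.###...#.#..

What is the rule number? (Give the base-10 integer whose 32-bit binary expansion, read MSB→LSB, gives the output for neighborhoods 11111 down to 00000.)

  ##### -> .   bit 31 = 0  t=2,i=15
  ####. -> .   bit 30 = 0  t=2,i=19
  ###.# -> #   bit 29 = 1  t=1,i=3
  ###.. -> #   bit 28 = 1  t=2,i=0
  ##.## -> .   bit 27 = 0  t=0,i=8
  ##.#. -> #   bit 26 = 1  t=1,i=11
  ##..# -> .   bit 25 = 0  t=0,i=14
  ##... -> .   bit 24 = 0  t=0,i=18
  #.### -> .   bit 23 = 0  t=1,i=1
  #.##. -> #   bit 22 = 1  t=0,i=6
  #.#.# -> .   bit 21 = 0  t=0,i=4
  #.#.. -> .   bit 20 = 0  t=1,i=12
  #..## -> .   bit 19 = 0  t=0,i=15
  #..#. -> #   bit 18 = 1  t=1,i=18
  #...# -> #   bit 17 = 1  t=1,i=14
  #.... -> #   bit 16 = 1  t=0,i=19
  .#### -> .   bit 15 = 0  t=2,i=14
  .###. -> .   bit 14 = 0  t=1,i=2
  .##.# -> #   bit 13 = 1  t=0,i=7
  .##.. -> .   bit 12 = 0  t=0,i=13
  .#.## -> #   bit 11 = 1  t=0,i=5
  .#.#. -> #   bit 10 = 1  t=0,i=3
  .#..# -> #   bit 9 = 1  t=1,i=17
  .#... -> #   bit 8 = 1  t=1,i=13
  ..### -> .   bit 7 = 0  t=4,i=19
  ..##. -> #   bit 6 = 1  t=0,i=16
  ..#.# -> #   bit 5 = 1  t=0,i=2
  ..#.. -> #   bit 4 = 1  t=1,i=16
  ...## -> .   bit 3 = 0  t=4,i=18
  ...#. -> #   bit 2 = 1  t=0,i=1
  ....# -> .   bit 1 = 0  t=0,i=0
  ..... -> .   bit 0 = 0  t=3,i=14
  bits 00110100010001110010111101110100 = 877080436

877080436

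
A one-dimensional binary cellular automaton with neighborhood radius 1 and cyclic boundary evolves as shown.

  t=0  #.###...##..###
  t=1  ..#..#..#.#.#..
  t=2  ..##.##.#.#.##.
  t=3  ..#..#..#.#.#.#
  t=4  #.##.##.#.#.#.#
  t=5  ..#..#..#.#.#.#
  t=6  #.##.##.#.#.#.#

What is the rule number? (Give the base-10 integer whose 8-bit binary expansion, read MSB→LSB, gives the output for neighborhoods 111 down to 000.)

28

  [7] ### => .  t=0,i=3
  [6] ##. => .  t=0,i=0
  [5] #.# => .  t=0,i=1
  [4] #.. => #  t=0,i=5
  [3] .## => #  t=0,i=2
  [2] .#. => #  t=1,i=2
  [1] ..# => .  t=0,i=7
  [0] ... => .  t=0,i=6
  bits 00011100 = 28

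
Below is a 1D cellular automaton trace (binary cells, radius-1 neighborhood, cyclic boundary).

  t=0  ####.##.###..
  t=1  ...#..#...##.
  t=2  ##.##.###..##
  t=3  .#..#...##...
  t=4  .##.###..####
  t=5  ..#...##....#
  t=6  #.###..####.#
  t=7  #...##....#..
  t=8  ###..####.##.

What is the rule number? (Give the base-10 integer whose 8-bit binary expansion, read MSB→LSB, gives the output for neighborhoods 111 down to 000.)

85

  ###|.  b7=0 t=0,i=1
  ##.|#  b6=1 t=0,i=3
  #.#|.  b5=0 t=0,i=4
  #..|#  b4=1 t=0,i=11
  .##|.  b3=0 t=0,i=0
  .#.|#  b2=1 t=1,i=3
  ..#|.  b1=0 t=0,i=12
  ...|#  b0=1 t=1,i=0
  bits 01010101 = 85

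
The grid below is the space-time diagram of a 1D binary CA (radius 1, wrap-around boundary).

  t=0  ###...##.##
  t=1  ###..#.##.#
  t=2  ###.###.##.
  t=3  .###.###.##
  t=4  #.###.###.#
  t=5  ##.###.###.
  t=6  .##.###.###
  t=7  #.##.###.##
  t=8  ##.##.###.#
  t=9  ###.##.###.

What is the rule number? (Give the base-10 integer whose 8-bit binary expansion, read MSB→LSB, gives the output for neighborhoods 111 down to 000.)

230

  ###|#  b7=1 t=0,i=0
  ##.|#  b6=1 t=0,i=2
  #.#|#  b5=1 t=0,i=8
  #..|.  b4=0 t=0,i=3
  .##|.  b3=0 t=0,i=6
  .#.|#  b2=1 t=1,i=5
  ..#|#  b1=1 t=0,i=5
  ...|.  b0=0 t=0,i=4
  bits 11100110 = 230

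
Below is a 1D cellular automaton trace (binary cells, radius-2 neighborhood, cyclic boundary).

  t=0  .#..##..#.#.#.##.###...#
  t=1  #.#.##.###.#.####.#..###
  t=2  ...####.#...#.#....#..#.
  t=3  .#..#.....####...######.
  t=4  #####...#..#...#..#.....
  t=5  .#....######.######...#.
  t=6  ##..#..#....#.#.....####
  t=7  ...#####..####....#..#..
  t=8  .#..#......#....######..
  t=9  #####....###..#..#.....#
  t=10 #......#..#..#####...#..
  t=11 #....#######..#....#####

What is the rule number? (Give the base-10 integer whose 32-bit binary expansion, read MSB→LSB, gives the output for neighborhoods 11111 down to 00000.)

138870390

  #####|.  b31=0 t=3,i=19
  ####.|.  b30=0 t=1,i=15
  ###.#|.  b29=0 t=1,i=0
  ###..|.  b28=0 t=0,i=19
  ##.##|#  b27=1 t=0,i=16
  ##.#.|.  b26=0 t=1,i=1
  ##..#|.  b25=0 t=0,i=6
  ##...|.  b24=0 t=0,i=20
  #.###|.  b23=0 t=0,i=17
  #.##.|#  b22=1 t=0,i=14
  #.#.#|.  b21=0 t=0,i=10
  #.#..|.  b20=0 t=0,i=1
  #..##|.  b19=0 t=0,i=3
  #..#.|#  b18=1 t=0,i=7
  #...#|#  b17=1 t=0,i=21
  #....|.  b16=0 t=2,i=0
  .####|#  b15=1 t=1,i=14
  .###.|#  b14=1 t=0,i=18
  .##.#|#  b13=1 t=0,i=15
  .##..|#  b12=1 t=0,i=5
  .#.##|#  b11=1 t=0,i=13
  .#.#.|#  b10=1 t=0,i=0
  .#..#|#  b9=1 t=0,i=2
  .#...|.  b8=0 t=2,i=9
  ..###|.  b7=0 t=1,i=21
  ..##.|#  b6=1 t=0,i=4
  ..#.#|#  b5=1 t=0,i=8
  ..#..|#  b4=1 t=2,i=19
  ...##|.  b3=0 t=2,i=2
  ...#.|#  b2=1 t=0,i=22
  ....#|#  b1=1 t=2,i=1
  .....|.  b0=0 t=3,i=7
  bits 00001000010001101111111001110110 = 138870390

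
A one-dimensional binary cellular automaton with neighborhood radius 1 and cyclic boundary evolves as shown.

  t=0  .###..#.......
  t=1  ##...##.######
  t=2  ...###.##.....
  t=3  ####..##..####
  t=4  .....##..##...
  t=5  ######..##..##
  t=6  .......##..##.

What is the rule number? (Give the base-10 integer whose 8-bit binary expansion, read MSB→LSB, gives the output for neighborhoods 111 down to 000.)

47

  [7] ### => .  t=0,i=2
  [6] ##. => .  t=0,i=3
  [5] #.# => #  t=1,i=7
  [4] #.. => .  t=0,i=4
  [3] .## => #  t=0,i=1
  [2] .#. => #  t=0,i=6
  [1] ..# => #  t=0,i=0
  [0] ... => #  t=0,i=8
  bits 00101111 = 47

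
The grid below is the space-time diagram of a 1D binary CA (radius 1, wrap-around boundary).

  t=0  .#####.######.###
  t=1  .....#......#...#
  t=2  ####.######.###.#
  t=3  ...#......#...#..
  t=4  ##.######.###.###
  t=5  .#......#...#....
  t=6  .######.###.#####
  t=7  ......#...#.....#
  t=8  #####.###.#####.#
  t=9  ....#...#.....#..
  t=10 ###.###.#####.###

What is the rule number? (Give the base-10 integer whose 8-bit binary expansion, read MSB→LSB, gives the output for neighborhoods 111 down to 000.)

  ###|.  b7=0 t=0,i=2
  ##.|#  b6=1 t=0,i=5
  #.#|.  b5=0 t=0,i=0
  #..|#  b4=1 t=1,i=0
  .##|.  b3=0 t=0,i=1
  .#.|#  b2=1 t=1,i=5
  ..#|.  b1=0 t=1,i=4
  ...|#  b0=1 t=1,i=1
  bits 01010101 = 85

85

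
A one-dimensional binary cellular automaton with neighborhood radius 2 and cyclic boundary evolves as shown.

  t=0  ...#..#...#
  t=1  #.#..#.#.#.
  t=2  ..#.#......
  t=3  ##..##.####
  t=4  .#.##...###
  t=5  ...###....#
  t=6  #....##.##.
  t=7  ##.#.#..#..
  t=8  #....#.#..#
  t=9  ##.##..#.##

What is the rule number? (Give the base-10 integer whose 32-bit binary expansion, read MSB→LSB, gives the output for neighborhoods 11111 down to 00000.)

  #####|#  b31=1 t=3,i=9
  ####.|.  b30=0 t=3,i=0
  ###.#|#  b29=1 t=4,i=10
  ###..|#  b28=1 t=3,i=1
  ##.##|.  b27=0 t=3,i=6
  ##.#.|.  b26=0 t=4,i=0
  ##..#|.  b25=0 t=3,i=2
  ##...|#  b24=1 t=4,i=5
  #.###|.  b23=0 t=3,i=7
  #.##.|#  b22=1 t=4,i=3
  #.#.#|.  b21=0 t=1,i=0
  #.#..|#  b20=1 t=1,i=2
  #..##|#  b19=1 t=3,i=3
  #..#.|#  b18=1 t=0,i=5
  #...#|.  b17=0 t=0,i=1
  #....|.  b16=0 t=2,i=6
  .####|#  b15=1 t=3,i=8
  .###.|.  b14=0 t=4,i=9
  .##.#|.  b13=0 t=3,i=5
  .##..|#  b12=1 t=4,i=4
  .#.##|.  b11=0 t=4,i=2
  .#.#.|.  b10=0 t=1,i=1
  .#..#|.  b9=0 t=0,i=4
  .#...|#  b8=1 t=0,i=0
  ..###|.  b7=0 t=4,i=8
  ..##.|#  b6=1 t=3,i=4
  ..#.#|.  b5=0 t=1,i=5
  ..#..|.  b4=0 t=0,i=3
  ...##|.  b3=0 t=4,i=7
  ...#.|#  b2=1 t=0,i=2
  ....#|#  b1=1 t=2,i=0
  .....|#  b0=1 t=2,i=7
  bits 10110001010111001001000101000111 = 2975633735

2975633735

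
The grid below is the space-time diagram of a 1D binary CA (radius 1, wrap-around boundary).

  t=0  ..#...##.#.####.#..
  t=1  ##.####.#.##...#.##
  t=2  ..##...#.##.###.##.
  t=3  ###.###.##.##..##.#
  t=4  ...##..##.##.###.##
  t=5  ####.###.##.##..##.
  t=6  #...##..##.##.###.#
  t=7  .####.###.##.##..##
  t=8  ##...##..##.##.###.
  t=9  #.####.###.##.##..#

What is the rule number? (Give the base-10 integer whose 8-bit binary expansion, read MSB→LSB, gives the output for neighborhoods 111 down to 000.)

59

  ###|.  b7=0 t=0,i=12
  ##.|.  b6=0 t=0,i=7
  #.#|#  b5=1 t=0,i=8
  #..|#  b4=1 t=0,i=3
  .##|#  b3=1 t=0,i=6
  .#.|.  b2=0 t=0,i=2
  ..#|#  b1=1 t=0,i=1
  ...|#  b0=1 t=0,i=0
  bits 00111011 = 59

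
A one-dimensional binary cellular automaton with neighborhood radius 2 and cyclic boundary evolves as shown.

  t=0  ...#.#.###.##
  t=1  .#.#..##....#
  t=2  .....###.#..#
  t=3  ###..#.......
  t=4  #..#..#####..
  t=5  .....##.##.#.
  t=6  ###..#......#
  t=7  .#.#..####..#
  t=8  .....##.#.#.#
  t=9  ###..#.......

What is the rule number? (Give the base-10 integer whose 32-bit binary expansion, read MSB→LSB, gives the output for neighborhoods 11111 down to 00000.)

  nb #####: next=#  (t=4,i=8, bit31=1)
  nb ####.: next=#  (t=4,i=9, bit30=1)
  nb ###.#: next=.  (t=0,i=9, bit29=0)
  nb ###..: next=.  (t=3,i=2, bit28=0)
  nb ##.##: next=.  (t=0,i=10, bit27=0)
  nb ##.#.: next=.  (t=2,i=8, bit26=0)
  nb ##..#: next=#  (t=3,i=3, bit25=1)
  nb ##...: next=.  (t=0,i=0, bit24=0)
  nb #.###: next=#  (t=0,i=7, bit23=1)
  nb #.##.: next=.  (t=0,i=11, bit22=0)
  nb #.#.#: next=.  (t=0,i=5, bit21=0)
  nb #.#..: next=.  (t=1,i=3, bit20=0)
  nb #..##: next=#  (t=1,i=5, bit19=1)
  nb #..#.: next=.  (t=2,i=11, bit18=0)
  nb #...#: next=#  (t=0,i=1, bit17=1)
  nb #....: next=#  (t=1,i=9, bit16=1)
  nb .####: next=.  (t=4,i=7, bit15=0)
  nb .###.: next=.  (t=0,i=8, bit14=0)
  nb .##.#: next=.  (t=5,i=6, bit13=0)
  nb .##..: next=#  (t=0,i=12, bit12=1)
  nb .#.##: next=#  (t=0,i=6, bit11=1)
  nb .#.#.: next=.  (t=0,i=4, bit10=0)
  nb .#..#: next=.  (t=1,i=4, bit9=0)
  nb .#...: next=#  (t=2,i=0, bit8=1)
  nb ..###: next=#  (t=2,i=5, bit7=1)
  nb ..##.: next=#  (t=1,i=6, bit6=1)
  nb ..#.#: next=#  (t=0,i=3, bit5=1)
  nb ..#..: next=.  (t=2,i=12, bit4=0)
  nb ...##: next=.  (t=2,i=4, bit3=0)
  nb ...#.: next=.  (t=0,i=2, bit2=0)
  nb ....#: next=.  (t=1,i=10, bit1=0)
  nb .....: next=#  (t=2,i=2, bit0=1)
  bits 11000010100010110001100111100001 = 3263896033

3263896033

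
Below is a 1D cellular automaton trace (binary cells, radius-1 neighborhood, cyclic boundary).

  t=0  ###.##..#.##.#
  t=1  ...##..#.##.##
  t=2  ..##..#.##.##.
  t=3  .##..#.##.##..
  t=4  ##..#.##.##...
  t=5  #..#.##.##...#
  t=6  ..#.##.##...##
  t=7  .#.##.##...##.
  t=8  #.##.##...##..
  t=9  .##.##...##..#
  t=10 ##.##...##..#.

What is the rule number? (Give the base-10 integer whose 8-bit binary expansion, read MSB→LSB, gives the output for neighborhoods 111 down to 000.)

42

  ###|.  b7=0 t=0,i=0
  ##.|.  b6=0 t=0,i=2
  #.#|#  b5=1 t=0,i=3
  #..|.  b4=0 t=0,i=6
  .##|#  b3=1 t=0,i=4
  .#.|.  b2=0 t=0,i=8
  ..#|#  b1=1 t=0,i=7
  ...|.  b0=0 t=1,i=1
  bits 00101010 = 42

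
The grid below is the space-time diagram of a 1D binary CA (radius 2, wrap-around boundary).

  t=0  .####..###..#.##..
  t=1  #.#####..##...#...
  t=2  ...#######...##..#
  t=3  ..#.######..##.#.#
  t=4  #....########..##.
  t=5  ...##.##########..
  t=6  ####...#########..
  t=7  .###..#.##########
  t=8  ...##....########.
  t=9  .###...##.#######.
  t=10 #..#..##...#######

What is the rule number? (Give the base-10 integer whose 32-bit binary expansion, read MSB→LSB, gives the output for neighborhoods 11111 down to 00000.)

3530065503

  #####|#  b31=1 t=1,i=4
  ####.|#  b30=1 t=0,i=3
  ###.#|.  b29=0 t=7,i=17
  ###..|#  b28=1 t=0,i=4
  ##.##|.  b27=0 t=5,i=5
  ##.#.|.  b26=0 t=3,i=14
  ##..#|#  b25=1 t=0,i=5
  ##...|.  b24=0 t=0,i=16
  #.###|.  b23=0 t=1,i=2
  #.##.|#  b22=1 t=0,i=14
  #.#.#|#  b21=1 t=3,i=15
  #.#..|.  b20=0 t=3,i=17
  #..##|#  b19=1 t=0,i=6
  #..#.|.  b18=0 t=0,i=11
  #...#|.  b17=0 t=0,i=17
  #....|.  b16=0 t=4,i=2
  .####|#  b15=1 t=0,i=2
  .###.|.  b14=0 t=0,i=8
  .##.#|.  b13=0 t=3,i=13
  .##..|.  b12=0 t=0,i=15
  .#.##|.  b11=0 t=0,i=13
  .#.#.|#  b10=1 t=3,i=16
  .#..#|#  b9=1 t=3,i=0
  .#...|.  b8=0 t=1,i=15
  ..###|.  b7=0 t=0,i=1
  ..##.|#  b6=1 t=1,i=9
  ..#.#|.  b5=0 t=0,i=12
  ..#..|#  b4=1 t=1,i=14
  ...##|#  b3=1 t=0,i=0
  ...#.|#  b2=1 t=1,i=13
  ....#|#  b1=1 t=4,i=3
  .....|#  b0=1 t=5,i=0
  bits 11010010011010001000011001011111 = 3530065503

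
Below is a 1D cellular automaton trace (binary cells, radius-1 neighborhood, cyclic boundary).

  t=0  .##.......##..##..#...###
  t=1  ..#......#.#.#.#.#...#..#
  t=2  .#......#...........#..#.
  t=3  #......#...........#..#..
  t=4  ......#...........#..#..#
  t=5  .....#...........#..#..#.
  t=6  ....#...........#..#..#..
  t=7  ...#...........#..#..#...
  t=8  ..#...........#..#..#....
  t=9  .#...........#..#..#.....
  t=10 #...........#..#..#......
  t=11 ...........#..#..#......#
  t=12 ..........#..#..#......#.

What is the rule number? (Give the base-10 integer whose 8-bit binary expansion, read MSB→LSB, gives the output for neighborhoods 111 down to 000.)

66

  nb ###: next=.  (t=0,i=23, bit7=0)
  nb ##.: next=#  (t=0,i=2, bit6=1)
  nb #.#: next=.  (t=0,i=0, bit5=0)
  nb #..: next=.  (t=0,i=3, bit4=0)
  nb .##: next=.  (t=0,i=1, bit3=0)
  nb .#.: next=.  (t=0,i=18, bit2=0)
  nb ..#: next=#  (t=0,i=9, bit1=1)
  nb ...: next=.  (t=0,i=4, bit0=0)
  bits 01000010 = 66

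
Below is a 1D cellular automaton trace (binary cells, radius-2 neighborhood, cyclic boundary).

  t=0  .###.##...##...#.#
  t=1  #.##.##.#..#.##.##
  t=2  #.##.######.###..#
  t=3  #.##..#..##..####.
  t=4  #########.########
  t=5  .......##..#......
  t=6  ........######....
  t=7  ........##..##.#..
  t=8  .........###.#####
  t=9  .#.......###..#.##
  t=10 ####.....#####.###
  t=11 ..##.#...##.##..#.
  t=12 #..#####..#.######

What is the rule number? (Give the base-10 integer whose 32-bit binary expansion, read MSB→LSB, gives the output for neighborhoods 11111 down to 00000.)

1988099988

  nb #####: next=.  (t=2,i=7, bit31=0)
  nb ####.: next=#  (t=2,i=9, bit30=1)
  nb ###.#: next=#  (t=0,i=3, bit29=1)
  nb ###..: next=#  (t=2,i=14, bit28=1)
  nb ##.##: next=.  (t=0,i=4, bit27=0)
  nb ##.#.: next=#  (t=1,i=7, bit26=1)
  nb ##..#: next=#  (t=2,i=15, bit25=1)
  nb ##...: next=.  (t=0,i=7, bit24=0)
  nb #.###: next=.  (t=0,i=1, bit23=0)
  nb #.##.: next=#  (t=0,i=5, bit22=1)
  nb #.#.#: next=#  (t=0,i=17, bit21=1)
  nb #.#..: next=#  (t=1,i=8, bit20=1)
  nb #..##: next=#  (t=2,i=16, bit19=1)
  nb #..#.: next=#  (t=1,i=10, bit18=1)
  nb #...#: next=#  (t=0,i=8, bit17=1)
  nb #....: next=#  (t=5,i=13, bit16=1)
  nb .####: next=#  (t=2,i=6, bit15=1)
  nb .###.: next=#  (t=0,i=2, bit14=1)
  nb .##.#: next=#  (t=1,i=3, bit13=1)
  nb .##..: next=#  (t=0,i=6, bit12=1)
  nb .#.##: next=#  (t=0,i=0, bit11=1)
  nb .#.#.: next=#  (t=0,i=16, bit10=1)
  nb .#..#: next=#  (t=1,i=9, bit9=1)
  nb .#...: next=#  (t=5,i=12, bit8=1)
  nb ..###: next=#  (t=3,i=13, bit7=1)
  nb ..##.: next=.  (t=0,i=10, bit6=0)
  nb ..#.#: next=.  (t=0,i=15, bit5=0)
  nb ..#..: next=#  (t=3,i=6, bit4=1)
  nb ...##: next=.  (t=0,i=9, bit3=0)
  nb ...#.: next=#  (t=0,i=14, bit2=1)
  nb ....#: next=.  (t=5,i=5, bit1=0)
  nb .....: next=.  (t=5,i=0, bit0=0)
  bits 01110110011111111111111110010100 = 1988099988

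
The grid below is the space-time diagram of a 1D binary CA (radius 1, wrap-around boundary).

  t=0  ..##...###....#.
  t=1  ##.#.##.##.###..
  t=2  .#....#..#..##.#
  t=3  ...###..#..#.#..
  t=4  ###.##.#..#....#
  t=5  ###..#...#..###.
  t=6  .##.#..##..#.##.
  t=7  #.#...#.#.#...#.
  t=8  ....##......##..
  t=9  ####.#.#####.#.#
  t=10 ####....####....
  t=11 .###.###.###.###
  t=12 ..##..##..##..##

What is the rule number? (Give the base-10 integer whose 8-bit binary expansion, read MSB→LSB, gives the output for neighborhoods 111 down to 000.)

  ### -> #   bit 7 = 1  t=0,i=8
  ##. -> #   bit 6 = 1  t=0,i=3
  #.# -> .   bit 5 = 0  t=1,i=2
  #.. -> .   bit 4 = 0  t=0,i=4
  .## -> .   bit 3 = 0  t=0,i=2
  .#. -> .   bit 2 = 0  t=0,i=14
  ..# -> #   bit 1 = 1  t=0,i=1
  ... -> #   bit 0 = 1  t=0,i=0
  bits 11000011 = 195

195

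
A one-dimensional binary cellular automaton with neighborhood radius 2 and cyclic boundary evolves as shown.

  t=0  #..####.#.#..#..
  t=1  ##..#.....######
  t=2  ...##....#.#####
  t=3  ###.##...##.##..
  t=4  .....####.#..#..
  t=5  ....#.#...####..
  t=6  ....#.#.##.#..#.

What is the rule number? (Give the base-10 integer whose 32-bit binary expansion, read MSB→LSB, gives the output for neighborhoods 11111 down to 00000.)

2165750328

  [31] ##### => #  t=1,i=12
  [30] ####. => .  t=0,i=5
  [29] ###.# => .  t=0,i=6
  [28] ###.. => .  t=1,i=1
  [27] ##.## => .  t=3,i=3
  [26] ##.#. => .  t=0,i=7
  [25] ##..# => .  t=1,i=2
  [24] ##... => #  t=2,i=0
  [23] #.### => .  t=2,i=11
  [22] #.##. => .  t=3,i=4
  [21] #.#.# => .  t=0,i=8
  [20] #.#.. => #  t=0,i=10
  [19] #..## => .  t=0,i=2
  [18] #..#. => #  t=0,i=12
  [17] #...# => #  t=2,i=1
  [16] #.... => .  t=1,i=6
  [15] .#### => #  t=0,i=4
  [14] .###. => .  t=3,i=1
  [13] .##.# => #  t=3,i=10
  [12] .##.. => #  t=2,i=4
  [11] .#.## => #  t=2,i=10
  [10] .#.#. => .  t=0,i=9
  [9] .#..# => #  t=0,i=1
  [8] .#... => .  t=1,i=5
  [7] ..### => .  t=0,i=3
  [6] ..##. => .  t=2,i=3
  [5] ..#.# => #  t=2,i=9
  [4] ..#.. => #  t=0,i=0
  [3] ...## => #  t=1,i=9
  [2] ...#. => .  t=2,i=8
  [1] ....# => .  t=1,i=8
  [0] ..... => .  t=1,i=7
  bits 10000001000101101011101000111000 = 2165750328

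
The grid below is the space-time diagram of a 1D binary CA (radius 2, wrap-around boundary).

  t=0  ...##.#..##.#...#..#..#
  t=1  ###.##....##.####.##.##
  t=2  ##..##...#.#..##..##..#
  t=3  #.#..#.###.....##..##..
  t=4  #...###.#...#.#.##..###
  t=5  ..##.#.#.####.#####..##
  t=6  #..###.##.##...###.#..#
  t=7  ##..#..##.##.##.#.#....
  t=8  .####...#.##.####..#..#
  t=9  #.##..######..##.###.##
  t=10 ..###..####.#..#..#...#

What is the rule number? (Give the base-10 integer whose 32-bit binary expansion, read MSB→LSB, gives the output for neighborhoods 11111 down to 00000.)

3328637245

  nb #####: next=#  (t=1,i=0, bit31=1)
  nb ####.: next=#  (t=1,i=1, bit30=1)
  nb ###.#: next=.  (t=1,i=2, bit29=0)
  nb ###..: next=.  (t=2,i=1, bit28=0)
  nb ##.##: next=.  (t=1,i=3, bit27=0)
  nb ##.#.: next=#  (t=0,i=5, bit26=1)
  nb ##..#: next=#  (t=2,i=2, bit25=1)
  nb ##...: next=.  (t=1,i=6, bit24=0)
  nb #.###: next=.  (t=1,i=13, bit23=0)
  nb #.##.: next=#  (t=1,i=4, bit22=1)
  nb #.#.#: next=#  (t=4,i=14, bit21=1)
  nb #.#..: next=.  (t=0,i=6, bit20=0)
  nb #..##: next=.  (t=0,i=8, bit19=0)
  nb #..#.: next=#  (t=0,i=18, bit18=1)
  nb #...#: next=#  (t=0,i=1, bit17=1)
  nb #....: next=.  (t=1,i=7, bit16=0)
  nb .####: next=#  (t=1,i=14, bit15=1)
  nb .###.: next=#  (t=2,i=0, bit14=1)
  nb .##.#: next=#  (t=0,i=4, bit13=1)
  nb .##..: next=#  (t=1,i=5, bit12=1)
  nb .#.##: next=#  (t=3,i=6, bit11=1)
  nb .#.#.: next=.  (t=2,i=10, bit10=0)
  nb .#..#: next=.  (t=0,i=7, bit9=0)
  nb .#...: next=#  (t=0,i=0, bit8=1)
  nb ..###: next=.  (t=2,i=22, bit7=0)
  nb ..##.: next=.  (t=0,i=3, bit6=0)
  nb ..#.#: next=#  (t=2,i=9, bit5=1)
  nb ..#..: next=#  (t=0,i=16, bit4=1)
  nb ...##: next=#  (t=0,i=2, bit3=1)
  nb ...#.: next=#  (t=0,i=15, bit2=1)
  nb ....#: next=.  (t=1,i=8, bit1=0)
  nb .....: next=#  (t=3,i=12, bit0=1)
  bits 11000110011001101111100100111101 = 3328637245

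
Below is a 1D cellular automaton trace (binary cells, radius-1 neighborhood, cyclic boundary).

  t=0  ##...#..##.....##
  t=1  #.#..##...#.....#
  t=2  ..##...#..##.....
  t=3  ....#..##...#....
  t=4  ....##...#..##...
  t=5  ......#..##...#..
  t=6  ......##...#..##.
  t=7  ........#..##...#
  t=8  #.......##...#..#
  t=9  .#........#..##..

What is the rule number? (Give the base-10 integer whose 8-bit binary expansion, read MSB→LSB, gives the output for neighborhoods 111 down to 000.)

148

  [7] ### => #  t=0,i=0
  [6] ##. => .  t=0,i=1
  [5] #.# => .  t=1,i=1
  [4] #.. => #  t=0,i=2
  [3] .## => .  t=0,i=8
  [2] .#. => #  t=0,i=5
  [1] ..# => .  t=0,i=4
  [0] ... => .  t=0,i=3
  bits 10010100 = 148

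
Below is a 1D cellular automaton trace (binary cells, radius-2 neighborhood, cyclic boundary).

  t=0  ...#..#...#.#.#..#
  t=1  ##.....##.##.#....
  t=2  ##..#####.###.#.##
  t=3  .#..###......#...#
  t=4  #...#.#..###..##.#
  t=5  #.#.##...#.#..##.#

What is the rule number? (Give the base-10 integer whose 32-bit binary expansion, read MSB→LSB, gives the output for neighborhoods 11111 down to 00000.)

2487399915

  #####|#  b31=1 t=2,i=6
  ####.|.  b30=0 t=2,i=0
  ###.#|.  b29=0 t=2,i=8
  ###..|#  b28=1 t=2,i=1
  ##.##|.  b27=0 t=1,i=9
  ##.#.|#  b26=1 t=1,i=12
  ##..#|.  b25=0 t=2,i=2
  ##...|.  b24=0 t=1,i=2
  #.###|.  b23=0 t=2,i=10
  #.##.|#  b22=1 t=1,i=10
  #.#.#|.  b21=0 t=0,i=12
  #.#..|.  b20=0 t=0,i=14
  #..##|.  b19=0 t=2,i=3
  #..#.|.  b18=0 t=0,i=5
  #...#|#  b17=1 t=0,i=1
  #....|.  b16=0 t=1,i=3
  .####|#  b15=1 t=2,i=5
  .###.|.  b14=0 t=2,i=11
  .##.#|#  b13=1 t=1,i=8
  .##..|#  b12=1 t=1,i=1
  .#.##|.  b11=0 t=2,i=15
  .#.#.|#  b10=1 t=0,i=11
  .#..#|.  b9=0 t=0,i=4
  .#...|#  b8=1 t=0,i=0
  ..###|#  b7=1 t=2,i=4
  ..##.|#  b6=1 t=1,i=0
  ..#.#|#  b5=1 t=0,i=10
  ..#..|.  b4=0 t=0,i=3
  ...##|#  b3=1 t=1,i=6
  ...#.|.  b2=0 t=0,i=2
  ....#|#  b1=1 t=1,i=5
  .....|#  b0=1 t=1,i=4
  bits 10010100010000101011010111101011 = 2487399915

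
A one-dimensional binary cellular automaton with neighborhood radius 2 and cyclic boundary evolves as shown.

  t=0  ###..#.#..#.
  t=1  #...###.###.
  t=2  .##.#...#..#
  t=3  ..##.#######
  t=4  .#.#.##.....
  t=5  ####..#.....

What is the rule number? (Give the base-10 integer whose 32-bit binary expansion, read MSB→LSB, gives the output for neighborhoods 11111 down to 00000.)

78559156

  ##### -> .   bit 31 = 0  t=3,i=7
  ####. -> .   bit 30 = 0  t=3,i=10
  ###.# -> .   bit 29 = 0  t=1,i=6
  ###.. -> .   bit 28 = 0  t=0,i=2
  ##.## -> .   bit 27 = 0  t=1,i=7
  ##.#. -> #   bit 26 = 1  t=1,i=11
  ##..# -> .   bit 25 = 0  t=0,i=3
  ##... -> .   bit 24 = 0  t=4,i=7
  #.### -> #   bit 23 = 1  t=0,i=0
  #.##. -> .   bit 22 = 0  t=2,i=1
  #.#.# -> #   bit 21 = 1  t=4,i=3
  #.#.. -> .   bit 20 = 0  t=0,i=7
  #..## -> #   bit 19 = 1  t=3,i=1
  #..#. -> #   bit 18 = 1  t=0,i=4
  #...# -> #   bit 17 = 1  t=1,i=2
  #.... -> .   bit 16 = 0  t=4,i=8
  .#### -> #   bit 15 = 1  t=3,i=6
  .###. -> .   bit 14 = 0  t=0,i=1
  .##.# -> #   bit 13 = 1  t=2,i=2
  .##.. -> #   bit 12 = 1  t=4,i=6
  .#.## -> .   bit 11 = 0  t=0,i=11
  .#.#. -> #   bit 10 = 1  t=0,i=6
  .#..# -> #   bit 9 = 1  t=0,i=8
  .#... -> #   bit 8 = 1  t=1,i=1
  ..### -> #   bit 7 = 1  t=1,i=4
  ..##. -> .   bit 6 = 0  t=3,i=2
  ..#.# -> #   bit 5 = 1  t=0,i=5
  ..#.. -> #   bit 4 = 1  t=2,i=8
  ...## -> .   bit 3 = 0  t=1,i=3
  ...#. -> #   bit 2 = 1  t=2,i=7
  ....# -> .   bit 1 = 0  t=4,i=11
  ..... -> .   bit 0 = 0  t=4,i=9
  bits 00000100101011101011011110110100 = 78559156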